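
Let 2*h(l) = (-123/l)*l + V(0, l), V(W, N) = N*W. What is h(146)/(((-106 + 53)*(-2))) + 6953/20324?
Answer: -128227/538586 ≈ -0.23808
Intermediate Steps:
h(l) = -123/2 (h(l) = ((-123/l)*l + l*0)/2 = (-123 + 0)/2 = (½)*(-123) = -123/2)
h(146)/(((-106 + 53)*(-2))) + 6953/20324 = -123*(-1/(2*(-106 + 53)))/2 + 6953/20324 = -123/(2*((-53*(-2)))) + 6953*(1/20324) = -123/2/106 + 6953/20324 = -123/2*1/106 + 6953/20324 = -123/212 + 6953/20324 = -128227/538586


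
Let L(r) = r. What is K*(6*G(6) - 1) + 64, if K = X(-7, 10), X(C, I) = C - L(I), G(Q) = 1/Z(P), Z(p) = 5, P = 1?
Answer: 303/5 ≈ 60.600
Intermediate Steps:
G(Q) = ⅕ (G(Q) = 1/5 = ⅕)
X(C, I) = C - I
K = -17 (K = -7 - 1*10 = -7 - 10 = -17)
K*(6*G(6) - 1) + 64 = -17*(6*(⅕) - 1) + 64 = -17*(6/5 - 1) + 64 = -17*⅕ + 64 = -17/5 + 64 = 303/5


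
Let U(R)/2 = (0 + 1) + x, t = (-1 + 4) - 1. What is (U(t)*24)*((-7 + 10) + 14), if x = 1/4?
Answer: 1020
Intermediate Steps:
x = ¼ ≈ 0.25000
t = 2 (t = 3 - 1 = 2)
U(R) = 5/2 (U(R) = 2*((0 + 1) + ¼) = 2*(1 + ¼) = 2*(5/4) = 5/2)
(U(t)*24)*((-7 + 10) + 14) = ((5/2)*24)*((-7 + 10) + 14) = 60*(3 + 14) = 60*17 = 1020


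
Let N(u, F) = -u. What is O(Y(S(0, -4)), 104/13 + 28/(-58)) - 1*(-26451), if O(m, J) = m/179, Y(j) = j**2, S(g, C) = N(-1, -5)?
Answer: 4734730/179 ≈ 26451.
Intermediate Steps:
S(g, C) = 1 (S(g, C) = -1*(-1) = 1)
O(m, J) = m/179 (O(m, J) = m*(1/179) = m/179)
O(Y(S(0, -4)), 104/13 + 28/(-58)) - 1*(-26451) = (1/179)*1**2 - 1*(-26451) = (1/179)*1 + 26451 = 1/179 + 26451 = 4734730/179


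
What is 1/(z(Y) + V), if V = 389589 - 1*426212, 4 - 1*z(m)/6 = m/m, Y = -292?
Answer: -1/36605 ≈ -2.7319e-5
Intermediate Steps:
z(m) = 18 (z(m) = 24 - 6*m/m = 24 - 6*1 = 24 - 6 = 18)
V = -36623 (V = 389589 - 426212 = -36623)
1/(z(Y) + V) = 1/(18 - 36623) = 1/(-36605) = -1/36605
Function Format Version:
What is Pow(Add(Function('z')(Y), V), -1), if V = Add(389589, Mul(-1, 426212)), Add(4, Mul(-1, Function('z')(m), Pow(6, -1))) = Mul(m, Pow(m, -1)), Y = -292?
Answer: Rational(-1, 36605) ≈ -2.7319e-5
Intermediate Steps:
Function('z')(m) = 18 (Function('z')(m) = Add(24, Mul(-6, Mul(m, Pow(m, -1)))) = Add(24, Mul(-6, 1)) = Add(24, -6) = 18)
V = -36623 (V = Add(389589, -426212) = -36623)
Pow(Add(Function('z')(Y), V), -1) = Pow(Add(18, -36623), -1) = Pow(-36605, -1) = Rational(-1, 36605)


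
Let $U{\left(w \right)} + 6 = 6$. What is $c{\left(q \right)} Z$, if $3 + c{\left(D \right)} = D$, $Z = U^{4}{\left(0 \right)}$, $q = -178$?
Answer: $0$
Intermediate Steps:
$U{\left(w \right)} = 0$ ($U{\left(w \right)} = -6 + 6 = 0$)
$Z = 0$ ($Z = 0^{4} = 0$)
$c{\left(D \right)} = -3 + D$
$c{\left(q \right)} Z = \left(-3 - 178\right) 0 = \left(-181\right) 0 = 0$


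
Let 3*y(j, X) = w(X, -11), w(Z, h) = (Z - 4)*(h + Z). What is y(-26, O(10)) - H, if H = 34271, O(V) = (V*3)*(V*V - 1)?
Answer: 8673581/3 ≈ 2.8912e+6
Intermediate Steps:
w(Z, h) = (-4 + Z)*(Z + h)
O(V) = 3*V*(-1 + V²) (O(V) = (3*V)*(V² - 1) = (3*V)*(-1 + V²) = 3*V*(-1 + V²))
y(j, X) = 44/3 - 5*X + X²/3 (y(j, X) = (X² - 4*X - 4*(-11) + X*(-11))/3 = (X² - 4*X + 44 - 11*X)/3 = (44 + X² - 15*X)/3 = 44/3 - 5*X + X²/3)
y(-26, O(10)) - H = (44/3 - 15*10*(-1 + 10²) + (3*10*(-1 + 10²))²/3) - 1*34271 = (44/3 - 15*10*(-1 + 100) + (3*10*(-1 + 100))²/3) - 34271 = (44/3 - 15*10*99 + (3*10*99)²/3) - 34271 = (44/3 - 5*2970 + (⅓)*2970²) - 34271 = (44/3 - 14850 + (⅓)*8820900) - 34271 = (44/3 - 14850 + 2940300) - 34271 = 8776394/3 - 34271 = 8673581/3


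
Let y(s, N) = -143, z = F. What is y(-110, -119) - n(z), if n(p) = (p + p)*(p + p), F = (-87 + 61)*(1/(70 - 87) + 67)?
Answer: -3501840303/289 ≈ -1.2117e+7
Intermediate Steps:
F = -29588/17 (F = -26*(1/(-17) + 67) = -26*(-1/17 + 67) = -26*1138/17 = -29588/17 ≈ -1740.5)
z = -29588/17 ≈ -1740.5
n(p) = 4*p² (n(p) = (2*p)*(2*p) = 4*p²)
y(-110, -119) - n(z) = -143 - 4*(-29588/17)² = -143 - 4*875449744/289 = -143 - 1*3501798976/289 = -143 - 3501798976/289 = -3501840303/289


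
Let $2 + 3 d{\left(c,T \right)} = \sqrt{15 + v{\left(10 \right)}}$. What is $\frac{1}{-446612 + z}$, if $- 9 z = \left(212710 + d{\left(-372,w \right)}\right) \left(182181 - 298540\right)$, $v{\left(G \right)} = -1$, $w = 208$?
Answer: $\frac{1002238345278}{2755779700167456029425} - \frac{3141693 \sqrt{14}}{5511559400334912058850} \approx 3.6368 \cdot 10^{-10}$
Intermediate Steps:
$d{\left(c,T \right)} = - \frac{2}{3} + \frac{\sqrt{14}}{3}$ ($d{\left(c,T \right)} = - \frac{2}{3} + \frac{\sqrt{15 - 1}}{3} = - \frac{2}{3} + \frac{\sqrt{14}}{3}$)
$z = \frac{74251935952}{27} + \frac{116359 \sqrt{14}}{27}$ ($z = - \frac{\left(212710 - \left(\frac{2}{3} - \frac{\sqrt{14}}{3}\right)\right) \left(182181 - 298540\right)}{9} = - \frac{\left(\frac{638128}{3} + \frac{\sqrt{14}}{3}\right) \left(-116359\right)}{9} = - \frac{- \frac{74251935952}{3} - \frac{116359 \sqrt{14}}{3}}{9} = \frac{74251935952}{27} + \frac{116359 \sqrt{14}}{27} \approx 2.7501 \cdot 10^{9}$)
$\frac{1}{-446612 + z} = \frac{1}{-446612 + \left(\frac{74251935952}{27} + \frac{116359 \sqrt{14}}{27}\right)} = \frac{1}{\frac{74239877428}{27} + \frac{116359 \sqrt{14}}{27}}$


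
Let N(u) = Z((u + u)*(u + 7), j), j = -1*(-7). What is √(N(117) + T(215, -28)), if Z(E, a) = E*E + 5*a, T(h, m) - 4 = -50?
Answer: √841928245 ≈ 29016.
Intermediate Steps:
T(h, m) = -46 (T(h, m) = 4 - 50 = -46)
j = 7
Z(E, a) = E² + 5*a
N(u) = 35 + 4*u²*(7 + u)² (N(u) = ((u + u)*(u + 7))² + 5*7 = ((2*u)*(7 + u))² + 35 = (2*u*(7 + u))² + 35 = 4*u²*(7 + u)² + 35 = 35 + 4*u²*(7 + u)²)
√(N(117) + T(215, -28)) = √((35 + 4*117²*(7 + 117)²) - 46) = √((35 + 4*13689*124²) - 46) = √((35 + 4*13689*15376) - 46) = √((35 + 841928256) - 46) = √(841928291 - 46) = √841928245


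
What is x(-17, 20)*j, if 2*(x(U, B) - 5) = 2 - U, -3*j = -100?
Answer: 1450/3 ≈ 483.33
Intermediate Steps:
j = 100/3 (j = -⅓*(-100) = 100/3 ≈ 33.333)
x(U, B) = 6 - U/2 (x(U, B) = 5 + (2 - U)/2 = 5 + (1 - U/2) = 6 - U/2)
x(-17, 20)*j = (6 - ½*(-17))*(100/3) = (6 + 17/2)*(100/3) = (29/2)*(100/3) = 1450/3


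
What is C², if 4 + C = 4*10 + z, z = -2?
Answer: 1156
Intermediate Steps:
C = 34 (C = -4 + (4*10 - 2) = -4 + (40 - 2) = -4 + 38 = 34)
C² = 34² = 1156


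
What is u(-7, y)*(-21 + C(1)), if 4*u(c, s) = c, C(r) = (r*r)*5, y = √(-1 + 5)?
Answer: 28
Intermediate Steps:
y = 2 (y = √4 = 2)
C(r) = 5*r² (C(r) = r²*5 = 5*r²)
u(c, s) = c/4
u(-7, y)*(-21 + C(1)) = ((¼)*(-7))*(-21 + 5*1²) = -7*(-21 + 5*1)/4 = -7*(-21 + 5)/4 = -7/4*(-16) = 28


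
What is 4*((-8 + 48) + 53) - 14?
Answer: 358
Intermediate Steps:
4*((-8 + 48) + 53) - 14 = 4*(40 + 53) - 14 = 4*93 - 14 = 372 - 14 = 358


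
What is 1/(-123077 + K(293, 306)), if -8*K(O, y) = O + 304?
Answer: -8/985213 ≈ -8.1201e-6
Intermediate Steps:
K(O, y) = -38 - O/8 (K(O, y) = -(O + 304)/8 = -(304 + O)/8 = -38 - O/8)
1/(-123077 + K(293, 306)) = 1/(-123077 + (-38 - 1/8*293)) = 1/(-123077 + (-38 - 293/8)) = 1/(-123077 - 597/8) = 1/(-985213/8) = -8/985213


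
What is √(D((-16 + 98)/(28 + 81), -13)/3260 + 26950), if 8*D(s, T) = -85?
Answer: √45826205658/1304 ≈ 164.16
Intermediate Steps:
D(s, T) = -85/8 (D(s, T) = (⅛)*(-85) = -85/8)
√(D((-16 + 98)/(28 + 81), -13)/3260 + 26950) = √(-85/8/3260 + 26950) = √(-85/8*1/3260 + 26950) = √(-17/5216 + 26950) = √(140571183/5216) = √45826205658/1304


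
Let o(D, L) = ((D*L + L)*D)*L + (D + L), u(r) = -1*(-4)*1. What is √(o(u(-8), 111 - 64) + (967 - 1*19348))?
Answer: 5*√1034 ≈ 160.78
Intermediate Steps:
u(r) = 4 (u(r) = 4*1 = 4)
o(D, L) = D + L + D*L*(L + D*L) (o(D, L) = ((L + D*L)*D)*L + (D + L) = (D*(L + D*L))*L + (D + L) = D*L*(L + D*L) + (D + L) = D + L + D*L*(L + D*L))
√(o(u(-8), 111 - 64) + (967 - 1*19348)) = √((4 + (111 - 64) + 4*(111 - 64)² + 4²*(111 - 64)²) + (967 - 1*19348)) = √((4 + 47 + 4*47² + 16*47²) + (967 - 19348)) = √((4 + 47 + 4*2209 + 16*2209) - 18381) = √((4 + 47 + 8836 + 35344) - 18381) = √(44231 - 18381) = √25850 = 5*√1034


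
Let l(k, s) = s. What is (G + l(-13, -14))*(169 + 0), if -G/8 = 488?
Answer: -662142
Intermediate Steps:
G = -3904 (G = -8*488 = -3904)
(G + l(-13, -14))*(169 + 0) = (-3904 - 14)*(169 + 0) = -3918*169 = -662142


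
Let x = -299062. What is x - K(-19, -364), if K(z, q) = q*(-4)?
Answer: -300518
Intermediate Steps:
K(z, q) = -4*q
x - K(-19, -364) = -299062 - (-4)*(-364) = -299062 - 1*1456 = -299062 - 1456 = -300518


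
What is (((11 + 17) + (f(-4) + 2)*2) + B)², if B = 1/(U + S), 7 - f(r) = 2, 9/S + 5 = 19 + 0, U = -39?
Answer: 508051600/288369 ≈ 1761.8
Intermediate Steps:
S = 9/14 (S = 9/(-5 + (19 + 0)) = 9/(-5 + 19) = 9/14 ≈ 0.64286)
f(r) = 5 (f(r) = 7 - 1*2 = 7 - 2 = 5)
B = -14/537 (B = 1/(-39 + 9/14) = 1/(-537/14) = -14/537 ≈ -0.026071)
(((11 + 17) + (f(-4) + 2)*2) + B)² = (((11 + 17) + (5 + 2)*2) - 14/537)² = ((28 + 7*2) - 14/537)² = ((28 + 14) - 14/537)² = (42 - 14/537)² = (22540/537)² = 508051600/288369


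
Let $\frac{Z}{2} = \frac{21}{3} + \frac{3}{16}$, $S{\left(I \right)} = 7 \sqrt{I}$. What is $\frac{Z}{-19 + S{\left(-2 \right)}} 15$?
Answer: $- \frac{10925}{1224} - \frac{4025 i \sqrt{2}}{1224} \approx -8.9257 - 4.6505 i$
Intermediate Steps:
$Z = \frac{115}{8}$ ($Z = 2 \left(\frac{21}{3} + \frac{3}{16}\right) = 2 \left(21 \cdot \frac{1}{3} + 3 \cdot \frac{1}{16}\right) = 2 \left(7 + \frac{3}{16}\right) = 2 \cdot \frac{115}{16} = \frac{115}{8} \approx 14.375$)
$\frac{Z}{-19 + S{\left(-2 \right)}} 15 = \frac{115}{8 \left(-19 + 7 \sqrt{-2}\right)} 15 = \frac{115}{8 \left(-19 + 7 i \sqrt{2}\right)} 15 = \frac{1725}{8 \left(-19 + 7 i \sqrt{2}\right)}$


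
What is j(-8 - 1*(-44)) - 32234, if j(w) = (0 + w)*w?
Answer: -30938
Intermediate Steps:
j(w) = w² (j(w) = w*w = w²)
j(-8 - 1*(-44)) - 32234 = (-8 - 1*(-44))² - 32234 = (-8 + 44)² - 32234 = 36² - 32234 = 1296 - 32234 = -30938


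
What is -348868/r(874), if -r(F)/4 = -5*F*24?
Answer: -87217/104880 ≈ -0.83159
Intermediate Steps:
r(F) = 480*F (r(F) = -4*(-5*F)*24 = -(-480)*F = 480*F)
-348868/r(874) = -348868/(480*874) = -348868/419520 = -348868*1/419520 = -87217/104880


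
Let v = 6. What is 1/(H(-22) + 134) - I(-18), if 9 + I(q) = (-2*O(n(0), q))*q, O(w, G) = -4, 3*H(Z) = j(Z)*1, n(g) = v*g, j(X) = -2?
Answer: 61203/400 ≈ 153.01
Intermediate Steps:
n(g) = 6*g
H(Z) = -⅔ (H(Z) = (-2*1)/3 = (⅓)*(-2) = -⅔)
I(q) = -9 + 8*q (I(q) = -9 + (-2*(-4))*q = -9 + 8*q)
1/(H(-22) + 134) - I(-18) = 1/(-⅔ + 134) - (-9 + 8*(-18)) = 1/(400/3) - (-9 - 144) = 3/400 - 1*(-153) = 3/400 + 153 = 61203/400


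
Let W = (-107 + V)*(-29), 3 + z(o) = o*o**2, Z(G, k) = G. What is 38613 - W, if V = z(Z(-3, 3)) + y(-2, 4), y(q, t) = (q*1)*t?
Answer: 34408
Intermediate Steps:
z(o) = -3 + o**3 (z(o) = -3 + o*o**2 = -3 + o**3)
y(q, t) = q*t
V = -38 (V = (-3 + (-3)**3) - 2*4 = (-3 - 27) - 8 = -30 - 8 = -38)
W = 4205 (W = (-107 - 38)*(-29) = -145*(-29) = 4205)
38613 - W = 38613 - 1*4205 = 38613 - 4205 = 34408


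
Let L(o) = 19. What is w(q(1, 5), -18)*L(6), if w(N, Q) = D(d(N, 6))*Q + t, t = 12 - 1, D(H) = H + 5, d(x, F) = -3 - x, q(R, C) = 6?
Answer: 1577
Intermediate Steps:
D(H) = 5 + H
t = 11
w(N, Q) = 11 + Q*(2 - N) (w(N, Q) = (5 + (-3 - N))*Q + 11 = (2 - N)*Q + 11 = Q*(2 - N) + 11 = 11 + Q*(2 - N))
w(q(1, 5), -18)*L(6) = (11 - 1*(-18)*(-2 + 6))*19 = (11 - 1*(-18)*4)*19 = (11 + 72)*19 = 83*19 = 1577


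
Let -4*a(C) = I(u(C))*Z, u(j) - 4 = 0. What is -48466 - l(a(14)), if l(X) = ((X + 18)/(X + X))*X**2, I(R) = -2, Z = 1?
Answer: -387765/8 ≈ -48471.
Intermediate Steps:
u(j) = 4 (u(j) = 4 + 0 = 4)
a(C) = 1/2 (a(C) = -(-1)/2 = -1/4*(-2) = 1/2)
l(X) = X*(18 + X)/2 (l(X) = ((18 + X)/((2*X)))*X**2 = ((18 + X)*(1/(2*X)))*X**2 = ((18 + X)/(2*X))*X**2 = X*(18 + X)/2)
-48466 - l(a(14)) = -48466 - (18 + 1/2)/(2*2) = -48466 - 37/(2*2*2) = -48466 - 1*37/8 = -48466 - 37/8 = -387765/8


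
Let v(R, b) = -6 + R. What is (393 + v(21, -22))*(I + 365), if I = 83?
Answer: 182784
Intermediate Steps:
(393 + v(21, -22))*(I + 365) = (393 + (-6 + 21))*(83 + 365) = (393 + 15)*448 = 408*448 = 182784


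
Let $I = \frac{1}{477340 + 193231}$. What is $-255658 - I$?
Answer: $- \frac{171436840719}{670571} \approx -2.5566 \cdot 10^{5}$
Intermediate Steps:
$I = \frac{1}{670571} \approx 1.4913 \cdot 10^{-6}$
$-255658 - I = -255658 - \frac{1}{670571} = - \frac{171436840719}{670571}$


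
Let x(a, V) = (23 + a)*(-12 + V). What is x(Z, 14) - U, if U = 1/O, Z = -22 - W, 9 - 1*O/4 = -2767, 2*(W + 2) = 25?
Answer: -210977/11104 ≈ -19.000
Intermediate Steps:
W = 21/2 (W = -2 + (1/2)*25 = -2 + 25/2 = 21/2 ≈ 10.500)
O = 11104 (O = 36 - 4*(-2767) = 36 + 11068 = 11104)
Z = -65/2 (Z = -22 - 1*21/2 = -22 - 21/2 = -65/2 ≈ -32.500)
x(a, V) = (-12 + V)*(23 + a)
U = 1/11104 ≈ 9.0058e-5
x(Z, 14) - U = (-276 - 12*(-65/2) + 23*14 + 14*(-65/2)) - 1*1/11104 = (-276 + 390 + 322 - 455) - 1/11104 = -19 - 1/11104 = -210977/11104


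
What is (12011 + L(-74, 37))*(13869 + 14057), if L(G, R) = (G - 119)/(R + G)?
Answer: 12415899600/37 ≈ 3.3556e+8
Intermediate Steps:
L(G, R) = (-119 + G)/(G + R)
(12011 + L(-74, 37))*(13869 + 14057) = (12011 + (-119 - 74)/(-74 + 37))*(13869 + 14057) = (12011 - 193/(-37))*27926 = (12011 - 1/37*(-193))*27926 = (12011 + 193/37)*27926 = (444600/37)*27926 = 12415899600/37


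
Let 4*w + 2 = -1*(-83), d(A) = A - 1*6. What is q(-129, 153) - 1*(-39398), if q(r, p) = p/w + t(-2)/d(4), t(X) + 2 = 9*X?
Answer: 354740/9 ≈ 39416.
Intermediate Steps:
d(A) = -6 + A (d(A) = A - 6 = -6 + A)
t(X) = -2 + 9*X
w = 81/4 (w = -½ + (-1*(-83))/4 = -½ + (¼)*83 = -½ + 83/4 = 81/4 ≈ 20.250)
q(r, p) = 10 + 4*p/81 (q(r, p) = p/(81/4) + (-2 + 9*(-2))/(-6 + 4) = p*(4/81) + (-2 - 18)/(-2) = 4*p/81 - 20*(-½) = 4*p/81 + 10 = 10 + 4*p/81)
q(-129, 153) - 1*(-39398) = (10 + (4/81)*153) - 1*(-39398) = (10 + 68/9) + 39398 = 158/9 + 39398 = 354740/9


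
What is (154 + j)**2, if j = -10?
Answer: 20736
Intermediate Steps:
(154 + j)**2 = (154 - 10)**2 = 144**2 = 20736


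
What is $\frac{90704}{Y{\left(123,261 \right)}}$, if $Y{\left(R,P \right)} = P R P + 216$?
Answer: $\frac{90704}{8379099} \approx 0.010825$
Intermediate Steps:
$Y{\left(R,P \right)} = 216 + R P^{2}$ ($Y{\left(R,P \right)} = R P^{2} + 216 = 216 + R P^{2}$)
$\frac{90704}{Y{\left(123,261 \right)}} = \frac{90704}{216 + 123 \cdot 261^{2}} = \frac{90704}{216 + 123 \cdot 68121} = \frac{90704}{216 + 8378883} = \frac{90704}{8379099}$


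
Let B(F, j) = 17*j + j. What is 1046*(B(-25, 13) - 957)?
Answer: -756258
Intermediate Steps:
B(F, j) = 18*j
1046*(B(-25, 13) - 957) = 1046*(18*13 - 957) = 1046*(234 - 957) = 1046*(-723) = -756258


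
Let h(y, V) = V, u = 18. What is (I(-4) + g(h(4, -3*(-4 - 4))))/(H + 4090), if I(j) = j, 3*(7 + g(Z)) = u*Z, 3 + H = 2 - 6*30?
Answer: 133/3909 ≈ 0.034024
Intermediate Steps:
H = -181 (H = -3 + (2 - 6*30) = -3 + (2 - 180) = -3 - 178 = -181)
g(Z) = -7 + 6*Z (g(Z) = -7 + (18*Z)/3 = -7 + 6*Z)
(I(-4) + g(h(4, -3*(-4 - 4))))/(H + 4090) = (-4 + (-7 + 6*(-3*(-4 - 4))))/(-181 + 4090) = (-4 + (-7 + 6*(-3*(-8))))/3909 = (-4 + (-7 + 6*24))*(1/3909) = (-4 + (-7 + 144))*(1/3909) = (-4 + 137)*(1/3909) = 133*(1/3909) = 133/3909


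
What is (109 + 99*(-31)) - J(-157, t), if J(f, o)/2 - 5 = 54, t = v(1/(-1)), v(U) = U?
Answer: -3078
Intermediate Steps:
t = -1 (t = 1/(-1) = -1)
J(f, o) = 118 (J(f, o) = 10 + 2*54 = 10 + 108 = 118)
(109 + 99*(-31)) - J(-157, t) = (109 + 99*(-31)) - 1*118 = (109 - 3069) - 118 = -2960 - 118 = -3078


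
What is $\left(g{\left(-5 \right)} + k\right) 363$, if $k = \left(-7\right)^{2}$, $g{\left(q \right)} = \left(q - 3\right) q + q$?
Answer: $30492$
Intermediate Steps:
$g{\left(q \right)} = q + q \left(-3 + q\right)$ ($g{\left(q \right)} = \left(-3 + q\right) q + q = q \left(-3 + q\right) + q = q + q \left(-3 + q\right)$)
$k = 49$
$\left(g{\left(-5 \right)} + k\right) 363 = \left(- 5 \left(-2 - 5\right) + 49\right) 363 = \left(\left(-5\right) \left(-7\right) + 49\right) 363 = \left(35 + 49\right) 363 = 84 \cdot 363 = 30492$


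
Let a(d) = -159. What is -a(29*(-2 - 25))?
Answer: 159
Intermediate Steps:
-a(29*(-2 - 25)) = -1*(-159) = 159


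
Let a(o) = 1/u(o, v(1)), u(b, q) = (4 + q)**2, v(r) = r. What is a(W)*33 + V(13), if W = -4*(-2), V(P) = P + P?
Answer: 683/25 ≈ 27.320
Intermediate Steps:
V(P) = 2*P
W = 8
a(o) = 1/25 (a(o) = 1/((4 + 1)**2) = 1/(5**2) = 1/25)
a(W)*33 + V(13) = (1/25)*33 + 2*13 = 33/25 + 26 = 683/25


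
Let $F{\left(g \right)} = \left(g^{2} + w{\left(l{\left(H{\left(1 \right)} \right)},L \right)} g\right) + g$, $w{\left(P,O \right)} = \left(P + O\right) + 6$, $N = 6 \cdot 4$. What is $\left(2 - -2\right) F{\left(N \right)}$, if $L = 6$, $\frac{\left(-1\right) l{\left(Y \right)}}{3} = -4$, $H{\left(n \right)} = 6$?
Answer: $4704$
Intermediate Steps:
$l{\left(Y \right)} = 12$ ($l{\left(Y \right)} = \left(-3\right) \left(-4\right) = 12$)
$N = 24$
$w{\left(P,O \right)} = 6 + O + P$ ($w{\left(P,O \right)} = \left(O + P\right) + 6 = 6 + O + P$)
$F{\left(g \right)} = g^{2} + 25 g$ ($F{\left(g \right)} = \left(g^{2} + \left(6 + 6 + 12\right) g\right) + g = \left(g^{2} + 24 g\right) + g = g^{2} + 25 g$)
$\left(2 - -2\right) F{\left(N \right)} = \left(2 - -2\right) 24 \left(25 + 24\right) = \left(2 + 2\right) 24 \cdot 49 = 4 \cdot 1176 = 4704$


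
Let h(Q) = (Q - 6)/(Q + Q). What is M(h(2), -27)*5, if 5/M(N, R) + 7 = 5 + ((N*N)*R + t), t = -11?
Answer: -5/8 ≈ -0.62500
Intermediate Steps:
h(Q) = (-6 + Q)/(2*Q) (h(Q) = (-6 + Q)/((2*Q)) = (-6 + Q)*(1/(2*Q)) = (-6 + Q)/(2*Q))
M(N, R) = 5/(-13 + R*N**2) (M(N, R) = 5/(-7 + (5 + ((N*N)*R - 11))) = 5/(-7 + (5 + (N**2*R - 11))) = 5/(-7 + (5 + (R*N**2 - 11))) = 5/(-7 + (5 + (-11 + R*N**2))) = 5/(-7 + (-6 + R*N**2)) = 5/(-13 + R*N**2))
M(h(2), -27)*5 = (5/(-13 - 27*(-6 + 2)**2/16))*5 = (5/(-13 - 27*1**2))*5 = (5/(-13 - 27*(-1)**2))*5 = (5/(-13 - 27*1))*5 = (5/(-13 - 27))*5 = (5/(-40))*5 = (5*(-1/40))*5 = -1/8*5 = -5/8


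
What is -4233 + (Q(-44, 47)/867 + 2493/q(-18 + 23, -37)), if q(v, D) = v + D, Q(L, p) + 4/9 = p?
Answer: -1076402639/249696 ≈ -4310.9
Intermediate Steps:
Q(L, p) = -4/9 + p
q(v, D) = D + v
-4233 + (Q(-44, 47)/867 + 2493/q(-18 + 23, -37)) = -4233 + ((-4/9 + 47)/867 + 2493/(-37 + (-18 + 23))) = -4233 + ((419/9)*(1/867) + 2493/(-37 + 5)) = -4233 + (419/7803 + 2493/(-32)) = -4233 + (419/7803 + 2493*(-1/32)) = -4233 + (419/7803 - 2493/32) = -4233 - 19439471/249696 = -1076402639/249696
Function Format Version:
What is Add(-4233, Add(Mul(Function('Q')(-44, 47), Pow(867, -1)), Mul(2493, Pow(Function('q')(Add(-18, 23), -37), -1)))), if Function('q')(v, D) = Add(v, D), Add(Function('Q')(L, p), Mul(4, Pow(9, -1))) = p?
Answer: Rational(-1076402639, 249696) ≈ -4310.9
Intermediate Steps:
Function('Q')(L, p) = Add(Rational(-4, 9), p)
Function('q')(v, D) = Add(D, v)
Add(-4233, Add(Mul(Function('Q')(-44, 47), Pow(867, -1)), Mul(2493, Pow(Function('q')(Add(-18, 23), -37), -1)))) = Add(-4233, Add(Mul(Add(Rational(-4, 9), 47), Pow(867, -1)), Mul(2493, Pow(Add(-37, Add(-18, 23)), -1)))) = Add(-4233, Add(Mul(Rational(419, 9), Rational(1, 867)), Mul(2493, Pow(Add(-37, 5), -1)))) = Add(-4233, Add(Rational(419, 7803), Mul(2493, Pow(-32, -1)))) = Add(-4233, Add(Rational(419, 7803), Mul(2493, Rational(-1, 32)))) = Add(-4233, Add(Rational(419, 7803), Rational(-2493, 32))) = Add(-4233, Rational(-19439471, 249696)) = Rational(-1076402639, 249696)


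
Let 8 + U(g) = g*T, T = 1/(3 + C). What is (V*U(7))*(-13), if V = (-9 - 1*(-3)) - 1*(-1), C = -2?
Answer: -65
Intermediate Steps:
T = 1 (T = 1/(3 - 2) = 1/1 = 1)
U(g) = -8 + g (U(g) = -8 + g*1 = -8 + g)
V = -5 (V = (-9 + 3) + 1 = -6 + 1 = -5)
(V*U(7))*(-13) = -5*(-8 + 7)*(-13) = -5*(-1)*(-13) = 5*(-13) = -65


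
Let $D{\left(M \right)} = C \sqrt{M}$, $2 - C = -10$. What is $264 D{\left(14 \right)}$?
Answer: $3168 \sqrt{14} \approx 11854.0$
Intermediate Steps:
$C = 12$ ($C = 2 - -10 = 2 + 10 = 12$)
$D{\left(M \right)} = 12 \sqrt{M}$
$264 D{\left(14 \right)} = 264 \cdot 12 \sqrt{14} = 3168 \sqrt{14}$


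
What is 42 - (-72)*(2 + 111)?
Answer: 8178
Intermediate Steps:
42 - (-72)*(2 + 111) = 42 - (-72)*113 = 42 - 1*(-8136) = 42 + 8136 = 8178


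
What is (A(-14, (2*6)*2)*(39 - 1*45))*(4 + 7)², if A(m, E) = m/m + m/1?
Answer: 9438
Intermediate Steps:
A(m, E) = 1 + m (A(m, E) = 1 + m*1 = 1 + m)
(A(-14, (2*6)*2)*(39 - 1*45))*(4 + 7)² = ((1 - 14)*(39 - 1*45))*(4 + 7)² = -13*(39 - 45)*11² = -13*(-6)*121 = 78*121 = 9438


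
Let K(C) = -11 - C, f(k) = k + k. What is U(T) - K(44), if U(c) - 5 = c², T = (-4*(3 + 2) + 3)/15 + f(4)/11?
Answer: 1637989/27225 ≈ 60.165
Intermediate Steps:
f(k) = 2*k
T = -67/165 (T = (-4*(3 + 2) + 3)/15 + (2*4)/11 = (-4*5 + 3)*(1/15) + 8*(1/11) = (-20 + 3)*(1/15) + 8/11 = -17*1/15 + 8/11 = -17/15 + 8/11 = -67/165 ≈ -0.40606)
U(c) = 5 + c²
U(T) - K(44) = (5 + (-67/165)²) - (-11 - 1*44) = (5 + 4489/27225) - (-11 - 44) = 140614/27225 - 1*(-55) = 140614/27225 + 55 = 1637989/27225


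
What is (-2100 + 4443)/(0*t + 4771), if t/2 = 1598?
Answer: 2343/4771 ≈ 0.49109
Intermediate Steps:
t = 3196 (t = 2*1598 = 3196)
(-2100 + 4443)/(0*t + 4771) = (-2100 + 4443)/(0*3196 + 4771) = 2343/(0 + 4771) = 2343/4771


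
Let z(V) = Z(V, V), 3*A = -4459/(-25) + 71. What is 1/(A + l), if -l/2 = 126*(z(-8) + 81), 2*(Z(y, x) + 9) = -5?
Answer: -25/435772 ≈ -5.7369e-5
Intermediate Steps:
Z(y, x) = -23/2 (Z(y, x) = -9 + (½)*(-5) = -9 - 5/2 = -23/2)
A = 2078/25 (A = (-4459/(-25) + 71)/3 = (-4459*(-1)/25 + 71)/3 = (-91*(-49/25) + 71)/3 = (4459/25 + 71)/3 = (⅓)*(6234/25) = 2078/25 ≈ 83.120)
z(V) = -23/2
l = -17514 (l = -252*(-23/2 + 81) = -252*139/2 = -2*8757 = -17514)
1/(A + l) = 1/(2078/25 - 17514) = 1/(-435772/25) = -25/435772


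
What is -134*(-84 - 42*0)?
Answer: 11256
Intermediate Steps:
-134*(-84 - 42*0) = -134*(-84 + 0) = -134*(-84) = 11256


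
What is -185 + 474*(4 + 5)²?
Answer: 38209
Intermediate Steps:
-185 + 474*(4 + 5)² = -185 + 474*9² = -185 + 474*81 = -185 + 38394 = 38209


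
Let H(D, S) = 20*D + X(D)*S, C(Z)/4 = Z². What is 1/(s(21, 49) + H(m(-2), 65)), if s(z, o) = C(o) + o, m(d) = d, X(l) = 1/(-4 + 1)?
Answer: 3/28774 ≈ 0.00010426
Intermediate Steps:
X(l) = -⅓ (X(l) = 1/(-3) = -⅓)
C(Z) = 4*Z²
H(D, S) = 20*D - S/3
s(z, o) = o + 4*o² (s(z, o) = 4*o² + o = o + 4*o²)
1/(s(21, 49) + H(m(-2), 65)) = 1/(49*(1 + 4*49) + (20*(-2) - ⅓*65)) = 1/(49*(1 + 196) + (-40 - 65/3)) = 1/(49*197 - 185/3) = 1/(9653 - 185/3) = 1/(28774/3) = 3/28774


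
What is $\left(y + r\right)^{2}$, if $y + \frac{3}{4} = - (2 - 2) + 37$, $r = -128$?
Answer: $\frac{134689}{16} \approx 8418.1$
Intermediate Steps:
$y = \frac{145}{4}$ ($y = - \frac{3}{4} + \left(- (2 - 2) + 37\right) = - \frac{3}{4} + \left(\left(-1\right) 0 + 37\right) = - \frac{3}{4} + \left(0 + 37\right) = - \frac{3}{4} + 37 = \frac{145}{4} \approx 36.25$)
$\left(y + r\right)^{2} = \left(\frac{145}{4} - 128\right)^{2} = \left(- \frac{367}{4}\right)^{2} = \frac{134689}{16}$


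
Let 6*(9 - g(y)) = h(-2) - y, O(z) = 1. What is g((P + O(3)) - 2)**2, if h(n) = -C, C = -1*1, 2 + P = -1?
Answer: 2401/36 ≈ 66.694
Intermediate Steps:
P = -3 (P = -2 - 1 = -3)
C = -1
h(n) = 1 (h(n) = -1*(-1) = 1)
g(y) = 53/6 + y/6 (g(y) = 9 - (1 - y)/6 = 9 + (-1/6 + y/6) = 53/6 + y/6)
g((P + O(3)) - 2)**2 = (53/6 + ((-3 + 1) - 2)/6)**2 = (53/6 + (-2 - 2)/6)**2 = (53/6 + (1/6)*(-4))**2 = (53/6 - 2/3)**2 = (49/6)**2 = 2401/36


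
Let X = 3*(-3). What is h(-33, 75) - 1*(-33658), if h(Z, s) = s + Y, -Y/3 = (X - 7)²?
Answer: 32965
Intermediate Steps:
X = -9
Y = -768 (Y = -3*(-9 - 7)² = -3*(-16)² = -3*256 = -768)
h(Z, s) = -768 + s (h(Z, s) = s - 768 = -768 + s)
h(-33, 75) - 1*(-33658) = (-768 + 75) - 1*(-33658) = -693 + 33658 = 32965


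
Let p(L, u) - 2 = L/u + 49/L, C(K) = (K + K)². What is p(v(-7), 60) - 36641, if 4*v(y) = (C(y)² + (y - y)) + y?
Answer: -16012803139/438960 ≈ -36479.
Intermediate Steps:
C(K) = 4*K² (C(K) = (2*K)² = 4*K²)
v(y) = 4*y⁴ + y/4 (v(y) = (((4*y²)² + (y - y)) + y)/4 = ((16*y⁴ + 0) + y)/4 = (16*y⁴ + y)/4 = (y + 16*y⁴)/4 = 4*y⁴ + y/4)
p(L, u) = 2 + 49/L + L/u (p(L, u) = 2 + (L/u + 49/L) = 2 + (49/L + L/u) = 2 + 49/L + L/u)
p(v(-7), 60) - 36641 = (2 + 49/(4*(-7)⁴ + (¼)*(-7)) + (4*(-7)⁴ + (¼)*(-7))/60) - 36641 = (2 + 49/(4*2401 - 7/4) + (4*2401 - 7/4)*(1/60)) - 36641 = (2 + 49/(9604 - 7/4) + (9604 - 7/4)*(1/60)) - 36641 = (2 + 49/(38409/4) + (38409/4)*(1/60)) - 36641 = (2 + 49*(4/38409) + 12803/80) - 36641 = (2 + 28/5487 + 12803/80) - 36641 = 71130221/438960 - 36641 = -16012803139/438960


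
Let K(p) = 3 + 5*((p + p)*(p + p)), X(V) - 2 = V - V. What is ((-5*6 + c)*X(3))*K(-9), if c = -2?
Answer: -103872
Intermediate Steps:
X(V) = 2 (X(V) = 2 + (V - V) = 2 + 0 = 2)
K(p) = 3 + 20*p² (K(p) = 3 + 5*((2*p)*(2*p)) = 3 + 5*(4*p²) = 3 + 20*p²)
((-5*6 + c)*X(3))*K(-9) = ((-5*6 - 2)*2)*(3 + 20*(-9)²) = ((-30 - 2)*2)*(3 + 20*81) = (-32*2)*(3 + 1620) = -64*1623 = -103872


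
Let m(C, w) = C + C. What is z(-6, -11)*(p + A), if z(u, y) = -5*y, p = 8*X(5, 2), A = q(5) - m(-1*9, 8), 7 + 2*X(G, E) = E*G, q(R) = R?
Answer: 1925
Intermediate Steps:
m(C, w) = 2*C
X(G, E) = -7/2 + E*G/2 (X(G, E) = -7/2 + (E*G)/2 = -7/2 + E*G/2)
A = 23 (A = 5 - 2*(-1*9) = 5 - 2*(-9) = 5 - 1*(-18) = 5 + 18 = 23)
p = 12 (p = 8*(-7/2 + (1/2)*2*5) = 8*(-7/2 + 5) = 8*(3/2) = 12)
z(-6, -11)*(p + A) = (-5*(-11))*(12 + 23) = 55*35 = 1925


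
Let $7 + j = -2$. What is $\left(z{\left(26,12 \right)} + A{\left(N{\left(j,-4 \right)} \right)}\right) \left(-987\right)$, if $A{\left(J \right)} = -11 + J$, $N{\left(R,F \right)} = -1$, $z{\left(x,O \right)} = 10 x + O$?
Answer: $-256620$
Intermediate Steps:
$j = -9$ ($j = -7 - 2 = -9$)
$z{\left(x,O \right)} = O + 10 x$
$\left(z{\left(26,12 \right)} + A{\left(N{\left(j,-4 \right)} \right)}\right) \left(-987\right) = \left(\left(12 + 10 \cdot 26\right) - 12\right) \left(-987\right) = \left(\left(12 + 260\right) - 12\right) \left(-987\right) = \left(272 - 12\right) \left(-987\right) = 260 \left(-987\right) = -256620$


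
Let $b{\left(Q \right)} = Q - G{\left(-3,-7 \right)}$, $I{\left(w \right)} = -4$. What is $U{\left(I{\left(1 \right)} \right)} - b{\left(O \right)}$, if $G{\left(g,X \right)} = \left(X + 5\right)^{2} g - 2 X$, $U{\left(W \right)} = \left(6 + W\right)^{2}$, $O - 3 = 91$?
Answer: $-88$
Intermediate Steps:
$O = 94$ ($O = 3 + 91 = 94$)
$G{\left(g,X \right)} = - 2 X + g \left(5 + X\right)^{2}$ ($G{\left(g,X \right)} = \left(5 + X\right)^{2} g - 2 X = g \left(5 + X\right)^{2} - 2 X = - 2 X + g \left(5 + X\right)^{2}$)
$b{\left(Q \right)} = -2 + Q$ ($b{\left(Q \right)} = Q - \left(\left(-2\right) \left(-7\right) - 3 \left(5 - 7\right)^{2}\right) = Q - \left(14 - 3 \left(-2\right)^{2}\right) = Q - \left(14 - 12\right) = Q - 2 = -2 + Q$)
$U{\left(I{\left(1 \right)} \right)} - b{\left(O \right)} = \left(6 - 4\right)^{2} - \left(-2 + 94\right) = 2^{2} - 92 = 4 - 92 = -88$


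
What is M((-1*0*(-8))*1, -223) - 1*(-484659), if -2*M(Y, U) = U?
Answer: 969541/2 ≈ 4.8477e+5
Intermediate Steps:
M(Y, U) = -U/2
M((-1*0*(-8))*1, -223) - 1*(-484659) = -½*(-223) - 1*(-484659) = 223/2 + 484659 = 969541/2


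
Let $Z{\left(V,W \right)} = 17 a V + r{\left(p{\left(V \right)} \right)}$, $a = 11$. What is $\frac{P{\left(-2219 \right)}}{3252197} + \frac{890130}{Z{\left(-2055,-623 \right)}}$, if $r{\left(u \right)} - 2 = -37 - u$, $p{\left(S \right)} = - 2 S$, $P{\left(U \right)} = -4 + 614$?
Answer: $- \frac{289464117331}{126325088071} \approx -2.2914$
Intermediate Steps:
$P{\left(U \right)} = 610$
$r{\left(u \right)} = -35 - u$ ($r{\left(u \right)} = 2 - \left(37 + u\right) = -35 - u$)
$Z{\left(V,W \right)} = -35 + 189 V$ ($Z{\left(V,W \right)} = 17 \cdot 11 V - \left(35 - 2 V\right) = 187 V + \left(-35 + 2 V\right) = -35 + 189 V$)
$\frac{P{\left(-2219 \right)}}{3252197} + \frac{890130}{Z{\left(-2055,-623 \right)}} = \frac{610}{3252197} + \frac{890130}{-35 + 189 \left(-2055\right)} = 610 \cdot \frac{1}{3252197} + \frac{890130}{-35 - 388395} = \frac{610}{3252197} + \frac{890130}{-388430} = \frac{610}{3252197} + 890130 \left(- \frac{1}{388430}\right) = \frac{610}{3252197} - \frac{89013}{38843} = - \frac{289464117331}{126325088071}$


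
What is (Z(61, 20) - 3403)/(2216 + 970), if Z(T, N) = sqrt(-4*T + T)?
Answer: -3403/3186 + I*sqrt(183)/3186 ≈ -1.0681 + 0.004246*I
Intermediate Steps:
Z(T, N) = sqrt(3)*sqrt(-T) (Z(T, N) = sqrt(-3*T) = sqrt(3)*sqrt(-T))
(Z(61, 20) - 3403)/(2216 + 970) = (sqrt(3)*sqrt(-1*61) - 3403)/(2216 + 970) = (sqrt(3)*sqrt(-61) - 3403)/3186 = (sqrt(3)*(I*sqrt(61)) - 3403)*(1/3186) = (I*sqrt(183) - 3403)*(1/3186) = (-3403 + I*sqrt(183))*(1/3186) = -3403/3186 + I*sqrt(183)/3186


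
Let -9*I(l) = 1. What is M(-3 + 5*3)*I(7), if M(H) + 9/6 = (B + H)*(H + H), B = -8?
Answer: -21/2 ≈ -10.500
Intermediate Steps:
I(l) = -1/9 (I(l) = -1/9*1 = -1/9)
M(H) = -3/2 + 2*H*(-8 + H) (M(H) = -3/2 + (-8 + H)*(H + H) = -3/2 + (-8 + H)*(2*H) = -3/2 + 2*H*(-8 + H))
M(-3 + 5*3)*I(7) = (-3/2 - 16*(-3 + 5*3) + 2*(-3 + 5*3)**2)*(-1/9) = (-3/2 - 16*(-3 + 15) + 2*(-3 + 15)**2)*(-1/9) = (-3/2 - 16*12 + 2*12**2)*(-1/9) = (-3/2 - 192 + 2*144)*(-1/9) = (-3/2 - 192 + 288)*(-1/9) = (189/2)*(-1/9) = -21/2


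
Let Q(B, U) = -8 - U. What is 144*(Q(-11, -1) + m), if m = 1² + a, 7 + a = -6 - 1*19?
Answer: -5472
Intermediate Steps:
a = -32 (a = -7 + (-6 - 1*19) = -7 + (-6 - 19) = -7 - 25 = -32)
m = -31 (m = 1² - 32 = 1 - 32 = -31)
144*(Q(-11, -1) + m) = 144*((-8 - 1*(-1)) - 31) = 144*((-8 + 1) - 31) = 144*(-7 - 31) = 144*(-38) = -5472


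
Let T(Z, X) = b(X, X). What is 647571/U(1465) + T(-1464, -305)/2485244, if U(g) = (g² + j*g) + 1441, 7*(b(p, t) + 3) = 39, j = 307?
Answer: 1877608391641/7531095781678 ≈ 0.24931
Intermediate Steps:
b(p, t) = 18/7 (b(p, t) = -3 + (⅐)*39 = -3 + 39/7 = 18/7)
T(Z, X) = 18/7
U(g) = 1441 + g² + 307*g (U(g) = (g² + 307*g) + 1441 = 1441 + g² + 307*g)
647571/U(1465) + T(-1464, -305)/2485244 = 647571/(1441 + 1465² + 307*1465) + (18/7)/2485244 = 647571/(1441 + 2146225 + 449755) + (18/7)*(1/2485244) = 647571/2597421 + 9/8698354 = 647571*(1/2597421) + 9/8698354 = 215857/865807 + 9/8698354 = 1877608391641/7531095781678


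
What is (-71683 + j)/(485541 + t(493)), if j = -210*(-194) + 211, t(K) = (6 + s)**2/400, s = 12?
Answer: -78800/1244979 ≈ -0.063294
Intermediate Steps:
t(K) = 81/100 (t(K) = (6 + 12)**2/400 = 18**2*(1/400) = 324*(1/400) = 81/100)
j = 40951 (j = 40740 + 211 = 40951)
(-71683 + j)/(485541 + t(493)) = (-71683 + 40951)/(485541 + 81/100) = -30732/48554181/100 = -30732*100/48554181 = -78800/1244979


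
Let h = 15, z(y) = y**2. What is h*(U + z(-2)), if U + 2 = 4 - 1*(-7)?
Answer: 195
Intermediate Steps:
U = 9 (U = -2 + (4 - 1*(-7)) = -2 + (4 + 7) = -2 + 11 = 9)
h*(U + z(-2)) = 15*(9 + (-2)**2) = 15*(9 + 4) = 15*13 = 195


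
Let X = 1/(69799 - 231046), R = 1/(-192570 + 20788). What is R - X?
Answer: 10535/27699332154 ≈ 3.8033e-7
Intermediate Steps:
R = -1/171782 (R = 1/(-171782) = -1/171782 ≈ -5.8213e-6)
X = -1/161247 (X = 1/(-161247) = -1/161247 ≈ -6.2017e-6)
R - X = -1/171782 - 1*(-1/161247) = -1/171782 + 1/161247 = 10535/27699332154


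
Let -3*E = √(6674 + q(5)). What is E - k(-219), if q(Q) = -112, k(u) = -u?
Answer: -219 - √6562/3 ≈ -246.00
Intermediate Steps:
E = -√6562/3 (E = -√(6674 - 112)/3 = -√6562/3 ≈ -27.002)
E - k(-219) = -√6562/3 - (-1)*(-219) = -√6562/3 - 1*219 = -√6562/3 - 219 = -219 - √6562/3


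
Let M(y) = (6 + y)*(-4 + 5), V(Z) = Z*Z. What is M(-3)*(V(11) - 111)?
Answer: 30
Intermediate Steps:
V(Z) = Z²
M(y) = 6 + y (M(y) = (6 + y)*1 = 6 + y)
M(-3)*(V(11) - 111) = (6 - 3)*(11² - 111) = 3*(121 - 111) = 3*10 = 30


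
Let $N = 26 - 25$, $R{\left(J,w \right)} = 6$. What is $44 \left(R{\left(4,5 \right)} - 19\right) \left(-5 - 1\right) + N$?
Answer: $3433$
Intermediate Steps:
$N = 1$ ($N = 26 - 25 = 1$)
$44 \left(R{\left(4,5 \right)} - 19\right) \left(-5 - 1\right) + N = 44 \left(6 - 19\right) \left(-5 - 1\right) + 1 = 44 \left(\left(-13\right) \left(-6\right)\right) + 1 = 44 \cdot 78 + 1 = 3432 + 1 = 3433$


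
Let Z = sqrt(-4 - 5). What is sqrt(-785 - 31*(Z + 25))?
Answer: sqrt(-1560 - 93*I) ≈ 1.1768 - 39.514*I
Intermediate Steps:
Z = 3*I (Z = sqrt(-9) = 3*I ≈ 3.0*I)
sqrt(-785 - 31*(Z + 25)) = sqrt(-785 - 31*(3*I + 25)) = sqrt(-785 - 31*(25 + 3*I)) = sqrt(-785 + (-775 - 93*I)) = sqrt(-1560 - 93*I)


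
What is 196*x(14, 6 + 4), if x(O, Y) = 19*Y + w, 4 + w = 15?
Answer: 39396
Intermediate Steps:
w = 11 (w = -4 + 15 = 11)
x(O, Y) = 11 + 19*Y (x(O, Y) = 19*Y + 11 = 11 + 19*Y)
196*x(14, 6 + 4) = 196*(11 + 19*(6 + 4)) = 196*(11 + 19*10) = 196*(11 + 190) = 196*201 = 39396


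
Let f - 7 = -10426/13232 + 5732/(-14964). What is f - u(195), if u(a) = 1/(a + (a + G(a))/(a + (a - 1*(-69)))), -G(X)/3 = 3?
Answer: 4309472235239/739964383032 ≈ 5.8239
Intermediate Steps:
G(X) = -9 (G(X) = -3*3 = -9)
f = 144270631/24750456 (f = 7 + (-10426/13232 + 5732/(-14964)) = 7 + (-10426*1/13232 + 5732*(-1/14964)) = 7 + (-5213/6616 - 1433/3741) = 7 - 28982561/24750456 = 144270631/24750456 ≈ 5.8290)
u(a) = 1/(a + (-9 + a)/(69 + 2*a)) (u(a) = 1/(a + (a - 9)/(a + (a - 1*(-69)))) = 1/(a + (-9 + a)/(a + (a + 69))) = 1/(a + (-9 + a)/(a + (69 + a))) = 1/(a + (-9 + a)/(69 + 2*a)))
f - u(195) = 144270631/24750456 - (69 + 2*195)/(-9 + 2*195**2 + 70*195) = 144270631/24750456 - (69 + 390)/(-9 + 2*38025 + 13650) = 144270631/24750456 - 459/(-9 + 76050 + 13650) = 144270631/24750456 - 459/89691 = 144270631/24750456 - 1*153/29897 = 144270631/24750456 - 153/29897 = 4309472235239/739964383032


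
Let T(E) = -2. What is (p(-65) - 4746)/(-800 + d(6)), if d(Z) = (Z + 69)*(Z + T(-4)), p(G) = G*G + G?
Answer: 293/250 ≈ 1.1720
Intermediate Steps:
p(G) = G + G² (p(G) = G² + G = G + G²)
d(Z) = (-2 + Z)*(69 + Z) (d(Z) = (Z + 69)*(Z - 2) = (69 + Z)*(-2 + Z) = (-2 + Z)*(69 + Z))
(p(-65) - 4746)/(-800 + d(6)) = (-65*(1 - 65) - 4746)/(-800 + (-138 + 6² + 67*6)) = (-65*(-64) - 4746)/(-800 + (-138 + 36 + 402)) = (4160 - 4746)/(-800 + 300) = -586/(-500) = -586*(-1/500) = 293/250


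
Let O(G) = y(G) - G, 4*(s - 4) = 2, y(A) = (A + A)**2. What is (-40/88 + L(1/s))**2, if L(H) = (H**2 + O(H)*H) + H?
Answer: 2283121/64304361 ≈ 0.035505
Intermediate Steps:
y(A) = 4*A**2 (y(A) = (2*A)**2 = 4*A**2)
s = 9/2 (s = 4 + (1/4)*2 = 4 + 1/2 = 9/2 ≈ 4.5000)
O(G) = -G + 4*G**2 (O(G) = 4*G**2 - G = -G + 4*G**2)
L(H) = H + H**2 + H**2*(-1 + 4*H) (L(H) = (H**2 + (H*(-1 + 4*H))*H) + H = (H**2 + H**2*(-1 + 4*H)) + H = H + H**2 + H**2*(-1 + 4*H))
(-40/88 + L(1/s))**2 = (-40/88 + (1/(9/2) + 4*(1/(9/2))**3))**2 = (-40*1/88 + (2/9 + 4*(2/9)**3))**2 = (-5/11 + (2/9 + 4*(8/729)))**2 = (-5/11 + (2/9 + 32/729))**2 = (-5/11 + 194/729)**2 = (-1511/8019)**2 = 2283121/64304361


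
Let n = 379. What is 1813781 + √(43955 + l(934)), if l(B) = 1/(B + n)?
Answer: 1813781 + 2*√18944264677/1313 ≈ 1.8140e+6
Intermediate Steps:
l(B) = 1/(379 + B) (l(B) = 1/(B + 379) = 1/(379 + B))
1813781 + √(43955 + l(934)) = 1813781 + √(43955 + 1/(379 + 934)) = 1813781 + √(43955 + 1/1313) = 1813781 + √(57712916/1313) = 1813781 + 2*√18944264677/1313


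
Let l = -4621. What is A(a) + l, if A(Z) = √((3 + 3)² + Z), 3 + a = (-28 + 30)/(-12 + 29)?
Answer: -4621 + √9571/17 ≈ -4615.2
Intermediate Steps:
a = -49/17 (a = -3 + (-28 + 30)/(-12 + 29) = -3 + 2/17 = -49/17 ≈ -2.8824)
A(Z) = √(36 + Z) (A(Z) = √(6² + Z) = √(36 + Z))
A(a) + l = √(36 - 49/17) - 4621 = √(563/17) - 4621 = √9571/17 - 4621 = -4621 + √9571/17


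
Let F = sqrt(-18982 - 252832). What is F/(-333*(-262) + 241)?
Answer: I*sqrt(271814)/87487 ≈ 0.0059593*I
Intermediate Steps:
F = I*sqrt(271814) (F = sqrt(-271814) = I*sqrt(271814) ≈ 521.36*I)
F/(-333*(-262) + 241) = (I*sqrt(271814))/(-333*(-262) + 241) = (I*sqrt(271814))/(87246 + 241) = (I*sqrt(271814))/87487 = (I*sqrt(271814))*(1/87487) = I*sqrt(271814)/87487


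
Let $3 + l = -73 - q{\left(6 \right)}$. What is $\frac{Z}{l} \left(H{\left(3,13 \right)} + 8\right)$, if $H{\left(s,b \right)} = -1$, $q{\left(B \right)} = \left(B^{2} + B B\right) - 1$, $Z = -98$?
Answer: $\frac{14}{3} \approx 4.6667$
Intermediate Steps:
$q{\left(B \right)} = -1 + 2 B^{2}$ ($q{\left(B \right)} = \left(B^{2} + B^{2}\right) - 1 = 2 B^{2} - 1 = -1 + 2 B^{2}$)
$l = -147$ ($l = -3 - \left(72 + 72\right) = -3 - 144 = -147$)
$\frac{Z}{l} \left(H{\left(3,13 \right)} + 8\right) = - \frac{98}{-147} \left(-1 + 8\right) = \left(-98\right) \left(- \frac{1}{147}\right) 7 = \frac{2}{3} \cdot 7 = \frac{14}{3}$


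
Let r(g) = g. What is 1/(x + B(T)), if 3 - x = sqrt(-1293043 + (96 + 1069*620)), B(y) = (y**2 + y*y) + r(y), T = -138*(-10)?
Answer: 3810183/14517495123656 + I*sqrt(630167)/14517495123656 ≈ 2.6245e-7 + 5.4681e-11*I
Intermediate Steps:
T = 1380
B(y) = y + 2*y**2 (B(y) = (y**2 + y*y) + y = (y**2 + y**2) + y = 2*y**2 + y = y + 2*y**2)
x = 3 - I*sqrt(630167) (x = 3 - sqrt(-1293043 + (96 + 1069*620)) = 3 - sqrt(-1293043 + (96 + 662780)) = 3 - sqrt(-1293043 + 662876) = 3 - sqrt(-630167) = 3 - I*sqrt(630167) ≈ 3.0 - 793.83*I)
1/(x + B(T)) = 1/((3 - I*sqrt(630167)) + 1380*(1 + 2*1380)) = 1/((3 - I*sqrt(630167)) + 1380*(1 + 2760)) = 1/((3 - I*sqrt(630167)) + 1380*2761) = 1/((3 - I*sqrt(630167)) + 3810180) = 1/(3810183 - I*sqrt(630167))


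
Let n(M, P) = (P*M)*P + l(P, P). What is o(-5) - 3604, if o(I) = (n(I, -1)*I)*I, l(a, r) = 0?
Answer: -3729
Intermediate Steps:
n(M, P) = M*P² (n(M, P) = (P*M)*P + 0 = (M*P)*P + 0 = M*P² + 0 = M*P²)
o(I) = I³ (o(I) = ((I*(-1)²)*I)*I = ((I*1)*I)*I = (I*I)*I = I²*I = I³)
o(-5) - 3604 = (-5)³ - 3604 = -125 - 3604 = -3729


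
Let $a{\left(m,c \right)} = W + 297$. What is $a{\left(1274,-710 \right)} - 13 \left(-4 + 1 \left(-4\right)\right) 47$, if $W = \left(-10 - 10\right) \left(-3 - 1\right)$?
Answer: $5265$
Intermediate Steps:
$W = 80$ ($W = \left(-20\right) \left(-4\right) = 80$)
$a{\left(m,c \right)} = 377$ ($a{\left(m,c \right)} = 80 + 297 = 377$)
$a{\left(1274,-710 \right)} - 13 \left(-4 + 1 \left(-4\right)\right) 47 = 377 - 13 \left(-4 + 1 \left(-4\right)\right) 47 = 377 - 13 \left(-4 - 4\right) 47 = 377 - 13 \left(-8\right) 47 = 377 - \left(-104\right) 47 = 377 - -4888 = 377 + 4888 = 5265$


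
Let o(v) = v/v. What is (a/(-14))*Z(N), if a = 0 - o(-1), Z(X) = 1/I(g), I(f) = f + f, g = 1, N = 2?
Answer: 1/28 ≈ 0.035714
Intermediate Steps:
I(f) = 2*f
o(v) = 1
Z(X) = 1/2 (Z(X) = 1/(2*1) = 1/2)
a = -1 (a = 0 - 1*1 = 0 - 1 = -1)
(a/(-14))*Z(N) = -1/(-14)*(1/2) = -1*(-1/14)*(1/2) = (1/14)*(1/2) = 1/28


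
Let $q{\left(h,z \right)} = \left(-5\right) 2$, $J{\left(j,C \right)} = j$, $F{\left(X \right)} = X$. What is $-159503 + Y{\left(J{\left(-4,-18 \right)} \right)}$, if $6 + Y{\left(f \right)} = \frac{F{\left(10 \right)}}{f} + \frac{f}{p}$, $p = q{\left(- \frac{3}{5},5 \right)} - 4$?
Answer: $- \frac{2233157}{14} \approx -1.5951 \cdot 10^{5}$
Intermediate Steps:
$q{\left(h,z \right)} = -10$
$p = -14$ ($p = -10 - 4 = -14$)
$Y{\left(f \right)} = -6 + \frac{10}{f} - \frac{f}{14}$ ($Y{\left(f \right)} = -6 + \left(\frac{10}{f} + \frac{f}{-14}\right) = -6 + \left(\frac{10}{f} + f \left(- \frac{1}{14}\right)\right) = -6 - \left(- \frac{10}{f} + \frac{f}{14}\right) = -6 + \frac{10}{f} - \frac{f}{14}$)
$-159503 + Y{\left(J{\left(-4,-18 \right)} \right)} = -159503 - \left(\frac{40}{7} + \frac{5}{2}\right) = -159503 + \left(-6 + 10 \left(- \frac{1}{4}\right) + \frac{2}{7}\right) = -159503 - \frac{115}{14} = - \frac{2233157}{14}$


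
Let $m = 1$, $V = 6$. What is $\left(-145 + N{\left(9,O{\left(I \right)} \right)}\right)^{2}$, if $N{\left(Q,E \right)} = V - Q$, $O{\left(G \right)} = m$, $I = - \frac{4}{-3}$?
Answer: $21904$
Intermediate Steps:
$I = \frac{4}{3}$ ($I = \left(-4\right) \left(- \frac{1}{3}\right) = \frac{4}{3} \approx 1.3333$)
$O{\left(G \right)} = 1$
$N{\left(Q,E \right)} = 6 - Q$
$\left(-145 + N{\left(9,O{\left(I \right)} \right)}\right)^{2} = \left(-145 + \left(6 - 9\right)\right)^{2} = \left(-145 - 3\right)^{2} = \left(-148\right)^{2} = 21904$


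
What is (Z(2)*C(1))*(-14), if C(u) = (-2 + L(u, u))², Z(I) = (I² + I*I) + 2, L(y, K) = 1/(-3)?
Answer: -6860/9 ≈ -762.22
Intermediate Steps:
L(y, K) = -⅓ (L(y, K) = 1*(-⅓) = -⅓)
Z(I) = 2 + 2*I² (Z(I) = (I² + I²) + 2 = 2*I² + 2 = 2 + 2*I²)
C(u) = 49/9 (C(u) = (-2 - ⅓)² = (-7/3)² = 49/9)
(Z(2)*C(1))*(-14) = ((2 + 2*2²)*(49/9))*(-14) = ((2 + 2*4)*(49/9))*(-14) = ((2 + 8)*(49/9))*(-14) = (10*(49/9))*(-14) = (490/9)*(-14) = -6860/9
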